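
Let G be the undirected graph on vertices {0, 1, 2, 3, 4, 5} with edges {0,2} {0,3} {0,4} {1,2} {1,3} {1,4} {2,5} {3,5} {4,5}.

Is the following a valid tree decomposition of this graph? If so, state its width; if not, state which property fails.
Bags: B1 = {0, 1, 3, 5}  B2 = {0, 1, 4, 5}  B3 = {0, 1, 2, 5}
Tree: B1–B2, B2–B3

Vertex coverage: the bags together contain {0, 1, 2, 3, 4, 5}, the full vertex set. Edge coverage: each edge of G has both endpoints in at least one bag. Running intersection: for every vertex, the bags containing it form a connected subtree. All three properties hold, so this is a valid tree decomposition of width max|bag| − 1 = 3, and hence tw(G) ≤ 3.

Yes; width 3.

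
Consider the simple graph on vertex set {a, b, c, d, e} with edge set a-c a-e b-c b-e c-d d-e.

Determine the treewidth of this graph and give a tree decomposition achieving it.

Treewidth 2.
One optimal decomposition is:
Bags: B1 = {a, c, e}  B2 = {b, c, e}  B3 = {c, d, e}
Tree: B1–B2, B2–B3

The largest bag has 3 vertices, giving width 2; this decomposition certifies tw(G) ≤ 2. Since a–e–b–c–a is a cycle in G, G is not acyclic. Forests are exactly the graphs of treewidth ≤ 1, so tw(G) ≥ 2. Therefore the treewidth is 2.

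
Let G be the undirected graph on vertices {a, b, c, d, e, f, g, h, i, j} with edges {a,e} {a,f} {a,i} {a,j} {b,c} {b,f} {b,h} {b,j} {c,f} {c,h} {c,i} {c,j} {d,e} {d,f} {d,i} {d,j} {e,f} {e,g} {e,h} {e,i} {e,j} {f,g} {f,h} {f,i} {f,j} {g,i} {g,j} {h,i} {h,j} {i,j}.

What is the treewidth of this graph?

4

A width-4 tree decomposition is:
Bags: B1 = {e, f, h, i, j}  B2 = {c, f, h, i, j}  B3 = {e, f, g, i, j}  B4 = {b, c, f, h, j}  B5 = {a, e, f, i, j}  B6 = {d, e, f, i, j}
Tree: B1–B2, B1–B3, B2–B4, B1–B5, B1–B6
Each bag holds 5 vertices, so the decomposition has width 4, which upper-bounds the treewidth. On the other hand G contains the 5-clique {b, c, f, h, j}. A clique must lie in a single bag of any decomposition, so no decomposition can have width below 4. The upper and lower bounds meet at 4, so that is the treewidth.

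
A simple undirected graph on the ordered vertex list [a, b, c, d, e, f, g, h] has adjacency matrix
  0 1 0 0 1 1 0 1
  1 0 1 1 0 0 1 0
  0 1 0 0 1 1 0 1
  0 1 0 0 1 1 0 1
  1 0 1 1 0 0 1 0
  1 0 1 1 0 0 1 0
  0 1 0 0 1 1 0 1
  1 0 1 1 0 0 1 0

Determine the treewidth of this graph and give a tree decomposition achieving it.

Treewidth 4.
One such decomposition:
Bags: B1 = {b, d, e, f, h}  B2 = {a, b, e, f, h}  B3 = {b, e, f, g, h}  B4 = {b, c, e, f, h}
Tree: B1–B2, B2–B3, B3–B4

Every bag has size at most 5, so the width is 5 − 1 = 4 and tw(G) ≤ 4. For the lower bound: the 5 vertex sets {d,f}, {a,h}, {b,g}, {e}, {c} are disjoint, each induces a connected subgraph, and every pair is joined by at least one edge of G. Contracting each set to a single vertex therefore yields K_{5} as a minor, and since treewidth is minor-monotone, tw(G) ≥ tw(K_{5}) = 4. Therefore the treewidth is 4.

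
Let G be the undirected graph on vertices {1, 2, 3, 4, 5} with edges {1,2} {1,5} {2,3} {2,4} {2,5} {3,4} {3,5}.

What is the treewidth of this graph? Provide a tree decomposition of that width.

The largest bag has 3 vertices, giving width 2; this decomposition certifies tw(G) ≤ 2. For the lower bound, the 3 vertices {1, 2, 5} are pairwise adjacent, and any tree decomposition puts a clique entirely inside one bag — forcing width ≥ 2. Hence tw(G) = 2 exactly.

Treewidth 2.
Bags: B1 = {2, 3, 5}  B2 = {1, 2, 5}  B3 = {2, 3, 4}
Tree: B1–B2, B1–B3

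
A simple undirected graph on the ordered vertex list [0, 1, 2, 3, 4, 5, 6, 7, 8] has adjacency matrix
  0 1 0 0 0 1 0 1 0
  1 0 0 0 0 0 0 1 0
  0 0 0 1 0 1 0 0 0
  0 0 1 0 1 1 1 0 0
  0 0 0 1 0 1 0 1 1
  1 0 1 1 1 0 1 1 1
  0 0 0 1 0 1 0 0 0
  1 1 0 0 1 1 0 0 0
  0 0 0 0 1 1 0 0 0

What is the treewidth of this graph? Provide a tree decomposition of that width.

Every bag has size at most 3, so the width is 3 − 1 = 2 and tw(G) ≤ 2. Conversely, {0, 1, 7} is a clique of size 3, and the vertices of any clique must share a bag in every tree decomposition; so some bag has ≥ 3 vertices and tw(G) ≥ 2. Therefore the treewidth is 2.

Treewidth 2.
One such decomposition:
Bags: B1 = {3, 5, 6}  B2 = {3, 4, 5}  B3 = {4, 5, 7}  B4 = {2, 3, 5}  B5 = {0, 5, 7}  B6 = {0, 1, 7}  B7 = {4, 5, 8}
Tree: B1–B2, B2–B3, B2–B4, B3–B5, B5–B6, B3–B7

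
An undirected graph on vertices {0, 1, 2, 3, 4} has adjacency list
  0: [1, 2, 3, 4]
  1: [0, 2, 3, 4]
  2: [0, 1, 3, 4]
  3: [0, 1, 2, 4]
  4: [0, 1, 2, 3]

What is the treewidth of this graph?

4

A width-4 tree decomposition is:
Bags: B1 = {0, 1, 2, 3, 4}
Tree: (single bag)
A single bag containing all 5 vertices is trivially a valid decomposition of width 4. For the lower bound, the 5 vertices {0, 1, 2, 3, 4} are pairwise adjacent, and any tree decomposition puts a clique entirely inside one bag — forcing width ≥ 4. Therefore the treewidth is 4.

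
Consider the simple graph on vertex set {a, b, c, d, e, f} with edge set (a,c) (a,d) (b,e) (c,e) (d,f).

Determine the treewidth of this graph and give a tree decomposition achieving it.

The largest bag has 2 vertices, giving width 1; this decomposition certifies tw(G) ≤ 1. G has an edge, so its treewidth is at least 1. Therefore the treewidth is 1.

Treewidth 1.
One such decomposition:
Bags: B1 = {b, e}  B2 = {c, e}  B3 = {a, c}  B4 = {a, d}  B5 = {d, f}
Tree: B1–B2, B2–B3, B3–B4, B4–B5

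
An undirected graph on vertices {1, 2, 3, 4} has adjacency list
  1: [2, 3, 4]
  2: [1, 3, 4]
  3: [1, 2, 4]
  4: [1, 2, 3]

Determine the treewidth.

3

A width-3 tree decomposition is:
Bags: B1 = {1, 2, 3, 4}
Tree: (single bag)
With just one bag of size 4, the width is 4 − 1 = 3, so tw(G) ≤ 3. On the other hand G contains the 4-clique {1, 2, 3, 4}. A clique must lie in a single bag of any decomposition, so no decomposition can have width below 3. Hence tw(G) = 3 exactly.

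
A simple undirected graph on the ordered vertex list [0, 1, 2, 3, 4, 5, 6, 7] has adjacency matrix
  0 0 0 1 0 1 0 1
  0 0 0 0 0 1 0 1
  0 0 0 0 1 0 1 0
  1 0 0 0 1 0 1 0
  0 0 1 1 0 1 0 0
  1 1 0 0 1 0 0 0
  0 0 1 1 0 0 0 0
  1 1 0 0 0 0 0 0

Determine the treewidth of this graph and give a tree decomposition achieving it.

Every bag has size at most 3, so the width is 3 − 1 = 2 and tw(G) ≤ 2. Since 6–2–4–3–6 is a cycle in G, G is not acyclic. Forests are exactly the graphs of treewidth ≤ 1, so tw(G) ≥ 2. The upper and lower bounds meet at 2, so that is the treewidth.

Treewidth 2.
One such decomposition:
Bags: B1 = {2, 3, 6}  B2 = {2, 3, 4}  B3 = {0, 3, 4}  B4 = {0, 4, 5}  B5 = {0, 5, 7}  B6 = {1, 5, 7}
Tree: B1–B2, B2–B3, B3–B4, B4–B5, B5–B6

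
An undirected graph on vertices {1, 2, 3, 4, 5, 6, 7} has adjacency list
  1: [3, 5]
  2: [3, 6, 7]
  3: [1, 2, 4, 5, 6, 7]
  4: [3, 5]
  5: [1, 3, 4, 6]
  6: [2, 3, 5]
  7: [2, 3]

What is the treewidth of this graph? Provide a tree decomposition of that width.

The largest bag has 3 vertices, giving width 2; this decomposition certifies tw(G) ≤ 2. On the other hand G contains the 3-clique {2, 3, 6}. A clique must lie in a single bag of any decomposition, so no decomposition can have width below 2. Combining the bounds, tw(G) = 2.

Treewidth 2.
One such decomposition:
Bags: B1 = {2, 3, 6}  B2 = {2, 3, 7}  B3 = {3, 5, 6}  B4 = {3, 4, 5}  B5 = {1, 3, 5}
Tree: B1–B2, B1–B3, B3–B4, B4–B5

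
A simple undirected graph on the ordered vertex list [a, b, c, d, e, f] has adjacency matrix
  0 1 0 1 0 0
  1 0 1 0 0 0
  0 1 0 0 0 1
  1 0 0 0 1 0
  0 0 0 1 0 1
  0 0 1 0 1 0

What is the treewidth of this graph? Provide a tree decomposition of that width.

The largest bag has 3 vertices, giving width 2; this decomposition certifies tw(G) ≤ 2. The edges a–b–c–f–e–d–a form a cycle, so G is not a tree and its treewidth is at least 2. Hence tw(G) = 2 exactly.

Treewidth 2.
One optimal decomposition is:
Bags: B1 = {a, b, c}  B2 = {a, c, f}  B3 = {a, e, f}  B4 = {a, d, e}
Tree: B1–B2, B2–B3, B3–B4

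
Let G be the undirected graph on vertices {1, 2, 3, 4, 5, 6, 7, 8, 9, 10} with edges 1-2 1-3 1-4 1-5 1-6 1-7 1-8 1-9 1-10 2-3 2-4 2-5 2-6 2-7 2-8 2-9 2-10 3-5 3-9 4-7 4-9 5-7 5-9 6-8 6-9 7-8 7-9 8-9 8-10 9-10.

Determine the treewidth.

4

A width-4 tree decomposition is:
Bags: B1 = {1, 2, 7, 8, 9}  B2 = {1, 2, 8, 9, 10}  B3 = {1, 2, 4, 7, 9}  B4 = {1, 2, 5, 7, 9}  B5 = {1, 2, 3, 5, 9}  B6 = {1, 2, 6, 8, 9}
Tree: B1–B2, B1–B3, B1–B4, B4–B5, B2–B6
The largest bag has 5 vertices, giving width 4; this decomposition certifies tw(G) ≤ 4. On the other hand G contains the 5-clique {1, 2, 8, 9, 10}. A clique must lie in a single bag of any decomposition, so no decomposition can have width below 4. Hence tw(G) = 4 exactly.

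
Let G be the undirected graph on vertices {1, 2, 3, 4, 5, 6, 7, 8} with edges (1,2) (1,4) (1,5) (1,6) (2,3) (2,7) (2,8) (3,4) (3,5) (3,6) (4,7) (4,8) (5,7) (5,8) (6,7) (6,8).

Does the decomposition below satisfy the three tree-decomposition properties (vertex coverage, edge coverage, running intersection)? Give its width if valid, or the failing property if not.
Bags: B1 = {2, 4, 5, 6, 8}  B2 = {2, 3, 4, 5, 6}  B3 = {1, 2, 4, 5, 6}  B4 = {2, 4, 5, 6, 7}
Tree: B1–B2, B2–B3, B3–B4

Yes; width 4.

Vertex coverage: the bags together contain {1, 2, 3, 4, 5, 6, 7, 8}, the full vertex set. Edge coverage: each edge of G has both endpoints in at least one bag. Running intersection: for every vertex, the bags containing it form a connected subtree. All three properties hold, so this is a valid tree decomposition of width max|bag| − 1 = 4, and hence tw(G) ≤ 4.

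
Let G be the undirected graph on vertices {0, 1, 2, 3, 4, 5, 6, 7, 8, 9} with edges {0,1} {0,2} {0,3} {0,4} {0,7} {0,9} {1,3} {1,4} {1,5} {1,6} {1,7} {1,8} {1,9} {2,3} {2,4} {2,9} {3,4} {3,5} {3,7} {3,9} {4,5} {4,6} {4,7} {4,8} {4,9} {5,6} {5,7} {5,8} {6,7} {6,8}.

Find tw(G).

A width-4 tree decomposition is:
Bags: B1 = {1, 3, 4, 5, 7}  B2 = {0, 1, 3, 4, 7}  B3 = {1, 4, 5, 6, 7}  B4 = {0, 1, 3, 4, 9}  B5 = {1, 4, 5, 6, 8}  B6 = {0, 2, 3, 4, 9}
Tree: B1–B2, B1–B3, B2–B4, B3–B5, B4–B6
The largest bag has 5 vertices, giving width 4; this decomposition certifies tw(G) ≤ 4. For the lower bound, the 5 vertices {1, 4, 5, 6, 8} are pairwise adjacent, and any tree decomposition puts a clique entirely inside one bag — forcing width ≥ 4. Therefore the treewidth is 4.

4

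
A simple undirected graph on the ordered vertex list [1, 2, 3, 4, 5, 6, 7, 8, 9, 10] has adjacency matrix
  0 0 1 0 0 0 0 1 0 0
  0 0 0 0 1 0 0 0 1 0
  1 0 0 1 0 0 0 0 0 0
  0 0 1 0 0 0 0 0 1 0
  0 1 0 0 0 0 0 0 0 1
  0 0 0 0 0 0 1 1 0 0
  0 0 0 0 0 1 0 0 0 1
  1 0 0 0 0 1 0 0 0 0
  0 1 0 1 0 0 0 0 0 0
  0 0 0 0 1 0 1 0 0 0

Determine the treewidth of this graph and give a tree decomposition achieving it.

Treewidth 2.
Bags: B1 = {2, 4, 9}  B2 = {2, 3, 4}  B3 = {1, 2, 3}  B4 = {1, 2, 8}  B5 = {2, 6, 8}  B6 = {2, 6, 7}  B7 = {2, 7, 10}  B8 = {2, 5, 10}
Tree: B1–B2, B2–B3, B3–B4, B4–B5, B5–B6, B6–B7, B7–B8

Every bag has size at most 3, so the width is 3 − 1 = 2 and tw(G) ≤ 2. Since 2–9–4–3–1–8–6–7–10–5–2 is a cycle in G, G is not acyclic. Forests are exactly the graphs of treewidth ≤ 1, so tw(G) ≥ 2. Combining the bounds, tw(G) = 2.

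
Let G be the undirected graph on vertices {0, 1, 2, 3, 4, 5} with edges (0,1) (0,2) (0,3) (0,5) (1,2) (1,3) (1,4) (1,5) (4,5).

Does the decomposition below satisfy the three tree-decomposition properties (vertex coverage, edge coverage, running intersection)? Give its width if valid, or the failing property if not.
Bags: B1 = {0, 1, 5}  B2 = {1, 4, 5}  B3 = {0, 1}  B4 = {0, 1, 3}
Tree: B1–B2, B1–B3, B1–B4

A tree decomposition must satisfy three properties: every vertex lies in some bag; for every edge, both endpoints lie together in some bag; and for every vertex, the bags containing it form a connected subtree. Here vertex 2 appears in no bag, so the decomposition is invalid.

No — vertex 2 appears in no bag.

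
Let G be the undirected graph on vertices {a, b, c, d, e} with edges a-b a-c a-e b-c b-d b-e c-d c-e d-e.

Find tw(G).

A width-3 tree decomposition is:
Bags: B1 = {b, c, d, e}  B2 = {a, b, c, e}
Tree: B1–B2
The largest bag has 4 vertices, giving width 3; this decomposition certifies tw(G) ≤ 3. For the lower bound, the 4 vertices {b, c, d, e} are pairwise adjacent, and any tree decomposition puts a clique entirely inside one bag — forcing width ≥ 3. Hence tw(G) = 3 exactly.

3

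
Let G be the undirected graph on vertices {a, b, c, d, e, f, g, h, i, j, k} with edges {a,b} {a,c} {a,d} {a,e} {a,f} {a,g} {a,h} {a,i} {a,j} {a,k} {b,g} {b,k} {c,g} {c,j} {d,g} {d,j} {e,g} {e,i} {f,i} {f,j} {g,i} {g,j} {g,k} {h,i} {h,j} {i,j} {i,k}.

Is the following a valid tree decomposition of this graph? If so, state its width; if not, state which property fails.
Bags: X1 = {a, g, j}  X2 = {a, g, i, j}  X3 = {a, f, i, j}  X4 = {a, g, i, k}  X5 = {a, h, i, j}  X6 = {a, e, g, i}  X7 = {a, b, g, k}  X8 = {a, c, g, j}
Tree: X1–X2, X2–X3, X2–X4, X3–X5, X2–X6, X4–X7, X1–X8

A tree decomposition must satisfy three properties: every vertex lies in some bag; for every edge, both endpoints lie together in some bag; and for every vertex, the bags containing it form a connected subtree. Here vertex d appears in no bag, so the decomposition is invalid.

No — vertex d appears in no bag.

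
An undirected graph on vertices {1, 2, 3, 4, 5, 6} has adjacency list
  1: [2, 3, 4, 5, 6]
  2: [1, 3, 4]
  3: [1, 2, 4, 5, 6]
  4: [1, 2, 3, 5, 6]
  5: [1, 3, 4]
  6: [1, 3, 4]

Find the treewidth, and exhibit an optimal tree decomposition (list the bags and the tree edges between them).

Treewidth 3.
One such decomposition:
Bags: B1 = {1, 2, 3, 4}  B2 = {1, 3, 4, 6}  B3 = {1, 3, 4, 5}
Tree: B1–B2, B2–B3

Every bag has size at most 4, so the width is 4 − 1 = 3 and tw(G) ≤ 3. Conversely, {1, 2, 3, 4} is a clique of size 4, and the vertices of any clique must share a bag in every tree decomposition; so some bag has ≥ 4 vertices and tw(G) ≥ 3. Hence tw(G) = 3 exactly.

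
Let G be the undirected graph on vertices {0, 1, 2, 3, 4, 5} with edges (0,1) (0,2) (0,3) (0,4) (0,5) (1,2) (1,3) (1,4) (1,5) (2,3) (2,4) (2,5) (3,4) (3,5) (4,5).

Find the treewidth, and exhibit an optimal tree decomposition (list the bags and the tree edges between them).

With just one bag of size 6, the width is 6 − 1 = 5, so tw(G) ≤ 5. On the other hand G contains the 6-clique {0, 1, 2, 3, 4, 5}. A clique must lie in a single bag of any decomposition, so no decomposition can have width below 5. Therefore the treewidth is 5.

Treewidth 5.
Bags: B1 = {0, 1, 2, 3, 4, 5}
Tree: (single bag)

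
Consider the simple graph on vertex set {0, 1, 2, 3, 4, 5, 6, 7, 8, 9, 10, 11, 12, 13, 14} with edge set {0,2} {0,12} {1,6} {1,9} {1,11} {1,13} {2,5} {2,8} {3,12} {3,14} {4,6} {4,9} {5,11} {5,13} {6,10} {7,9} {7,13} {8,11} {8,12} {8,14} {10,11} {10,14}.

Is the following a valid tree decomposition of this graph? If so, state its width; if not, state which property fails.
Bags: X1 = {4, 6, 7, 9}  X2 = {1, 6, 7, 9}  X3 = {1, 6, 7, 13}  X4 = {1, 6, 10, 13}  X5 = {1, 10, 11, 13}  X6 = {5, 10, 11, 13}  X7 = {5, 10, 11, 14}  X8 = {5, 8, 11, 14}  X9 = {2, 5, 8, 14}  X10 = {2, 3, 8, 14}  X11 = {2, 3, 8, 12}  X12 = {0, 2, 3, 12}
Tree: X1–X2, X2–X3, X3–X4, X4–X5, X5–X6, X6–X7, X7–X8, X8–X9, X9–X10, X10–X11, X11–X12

Every vertex of G appears in some bag (union = {0, 1, 2, 3, 4, 5, 6, 7, 8, 9, 10, 11, 12, 13, 14}); every edge is covered by a bag; and for each vertex v the set of bags containing v is connected in the bag tree. The decomposition is therefore valid. The largest bag has 4 vertices, so the width is 3.

Yes; width 3.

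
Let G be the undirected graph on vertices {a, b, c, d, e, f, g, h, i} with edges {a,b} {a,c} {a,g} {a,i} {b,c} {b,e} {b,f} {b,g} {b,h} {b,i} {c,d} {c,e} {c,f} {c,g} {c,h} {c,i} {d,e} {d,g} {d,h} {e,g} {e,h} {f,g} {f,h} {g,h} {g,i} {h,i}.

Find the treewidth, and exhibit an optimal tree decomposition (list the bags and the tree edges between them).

The largest bag has 5 vertices, giving width 4; this decomposition certifies tw(G) ≤ 4. Conversely, {c, d, e, g, h} is a clique of size 5, and the vertices of any clique must share a bag in every tree decomposition; so some bag has ≥ 5 vertices and tw(G) ≥ 4. Combining the bounds, tw(G) = 4.

Treewidth 4.
Bags: B1 = {b, c, g, h, i}  B2 = {a, b, c, g, i}  B3 = {b, c, e, g, h}  B4 = {c, d, e, g, h}  B5 = {b, c, f, g, h}
Tree: B1–B2, B1–B3, B3–B4, B3–B5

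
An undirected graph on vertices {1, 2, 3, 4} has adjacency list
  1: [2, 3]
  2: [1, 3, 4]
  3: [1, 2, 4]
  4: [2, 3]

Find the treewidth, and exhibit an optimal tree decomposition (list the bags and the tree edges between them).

Each bag holds 3 vertices, so the decomposition has width 2, which upper-bounds the treewidth. On the other hand G contains the 3-clique {1, 2, 3}. A clique must lie in a single bag of any decomposition, so no decomposition can have width below 2. Hence tw(G) = 2 exactly.

Treewidth 2.
One such decomposition:
Bags: B1 = {2, 3, 4}  B2 = {1, 2, 3}
Tree: B1–B2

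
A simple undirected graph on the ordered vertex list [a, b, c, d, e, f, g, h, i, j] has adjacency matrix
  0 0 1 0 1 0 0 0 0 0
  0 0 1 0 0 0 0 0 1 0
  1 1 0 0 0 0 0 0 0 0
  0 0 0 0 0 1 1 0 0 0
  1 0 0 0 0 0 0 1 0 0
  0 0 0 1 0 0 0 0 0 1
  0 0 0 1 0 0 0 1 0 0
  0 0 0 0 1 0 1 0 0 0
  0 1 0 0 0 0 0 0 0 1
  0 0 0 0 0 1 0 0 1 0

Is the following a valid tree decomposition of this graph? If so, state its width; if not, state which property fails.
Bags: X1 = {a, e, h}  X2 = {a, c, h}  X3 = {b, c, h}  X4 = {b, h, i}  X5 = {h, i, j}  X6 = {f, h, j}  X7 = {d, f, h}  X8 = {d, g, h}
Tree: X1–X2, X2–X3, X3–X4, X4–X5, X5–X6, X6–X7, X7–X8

Yes; width 2.

Vertex coverage: the bags together contain {a, b, c, d, e, f, g, h, i, j}, the full vertex set. Edge coverage: each edge of G has both endpoints in at least one bag. Running intersection: for every vertex, the bags containing it form a connected subtree. All three properties hold, so this is a valid tree decomposition of width max|bag| − 1 = 2, and hence tw(G) ≤ 2.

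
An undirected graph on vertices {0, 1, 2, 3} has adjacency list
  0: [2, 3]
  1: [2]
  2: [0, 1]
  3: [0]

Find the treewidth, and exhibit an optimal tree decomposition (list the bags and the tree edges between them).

Each bag holds 2 vertices, so the decomposition has width 1, which upper-bounds the treewidth. Since G has at least one edge (e.g. 3–0), it is not an edgeless graph, so tw(G) ≥ 1. Hence tw(G) = 1 exactly.

Treewidth 1.
One such decomposition:
Bags: B1 = {0, 3}  B2 = {0, 2}  B3 = {1, 2}
Tree: B1–B2, B2–B3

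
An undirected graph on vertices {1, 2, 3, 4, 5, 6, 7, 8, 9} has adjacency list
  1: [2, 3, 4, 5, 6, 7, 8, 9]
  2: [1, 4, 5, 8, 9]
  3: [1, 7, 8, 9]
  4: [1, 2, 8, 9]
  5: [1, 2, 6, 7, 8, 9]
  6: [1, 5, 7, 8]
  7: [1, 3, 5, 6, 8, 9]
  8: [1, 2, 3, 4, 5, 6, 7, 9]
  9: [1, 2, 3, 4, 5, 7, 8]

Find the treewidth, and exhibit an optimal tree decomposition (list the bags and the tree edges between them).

Treewidth 4.
Bags: B1 = {1, 2, 5, 8, 9}  B2 = {1, 5, 7, 8, 9}  B3 = {1, 5, 6, 7, 8}  B4 = {1, 3, 7, 8, 9}  B5 = {1, 2, 4, 8, 9}
Tree: B1–B2, B2–B3, B2–B4, B1–B5

Every bag has size at most 5, so the width is 5 − 1 = 4 and tw(G) ≤ 4. For the lower bound, the 5 vertices {1, 2, 4, 8, 9} are pairwise adjacent, and any tree decomposition puts a clique entirely inside one bag — forcing width ≥ 4. Combining the bounds, tw(G) = 4.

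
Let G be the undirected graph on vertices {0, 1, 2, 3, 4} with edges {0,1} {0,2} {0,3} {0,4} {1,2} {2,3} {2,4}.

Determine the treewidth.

A width-2 tree decomposition is:
Bags: B1 = {0, 1, 2}  B2 = {0, 2, 3}  B3 = {0, 2, 4}
Tree: B1–B2, B2–B3
Every bag has size at most 3, so the width is 3 − 1 = 2 and tw(G) ≤ 2. For the lower bound, the 3 vertices {0, 1, 2} are pairwise adjacent, and any tree decomposition puts a clique entirely inside one bag — forcing width ≥ 2. Hence tw(G) = 2 exactly.

2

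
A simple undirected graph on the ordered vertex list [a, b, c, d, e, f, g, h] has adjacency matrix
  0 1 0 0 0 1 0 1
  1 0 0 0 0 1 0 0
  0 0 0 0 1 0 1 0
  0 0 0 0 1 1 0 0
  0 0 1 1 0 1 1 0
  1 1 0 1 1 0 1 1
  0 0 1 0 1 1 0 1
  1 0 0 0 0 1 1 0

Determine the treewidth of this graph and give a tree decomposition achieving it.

Treewidth 2.
One optimal decomposition is:
Bags: B1 = {e, f, g}  B2 = {d, e, f}  B3 = {f, g, h}  B4 = {a, f, h}  B5 = {a, b, f}  B6 = {c, e, g}
Tree: B1–B2, B1–B3, B3–B4, B4–B5, B1–B6

Every bag has size at most 3, so the width is 3 − 1 = 2 and tw(G) ≤ 2. On the other hand G contains the 3-clique {c, e, g}. A clique must lie in a single bag of any decomposition, so no decomposition can have width below 2. Hence tw(G) = 2 exactly.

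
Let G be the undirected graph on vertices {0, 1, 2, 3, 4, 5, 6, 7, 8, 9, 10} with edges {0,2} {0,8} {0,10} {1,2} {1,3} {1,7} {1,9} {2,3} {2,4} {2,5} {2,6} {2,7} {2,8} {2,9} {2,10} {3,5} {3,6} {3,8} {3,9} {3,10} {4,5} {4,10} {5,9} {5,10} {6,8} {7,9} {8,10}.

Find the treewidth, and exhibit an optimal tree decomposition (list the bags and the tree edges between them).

Each bag holds 4 vertices, so the decomposition has width 3, which upper-bounds the treewidth. Conversely, {0, 2, 8, 10} is a clique of size 4, and the vertices of any clique must share a bag in every tree decomposition; so some bag has ≥ 4 vertices and tw(G) ≥ 3. Therefore the treewidth is 3.

Treewidth 3.
One optimal decomposition is:
Bags: B1 = {2, 4, 5, 10}  B2 = {2, 3, 5, 10}  B3 = {2, 3, 5, 9}  B4 = {2, 3, 8, 10}  B5 = {1, 2, 3, 9}  B6 = {1, 2, 7, 9}  B7 = {0, 2, 8, 10}  B8 = {2, 3, 6, 8}
Tree: B1–B2, B2–B3, B2–B4, B3–B5, B5–B6, B4–B7, B4–B8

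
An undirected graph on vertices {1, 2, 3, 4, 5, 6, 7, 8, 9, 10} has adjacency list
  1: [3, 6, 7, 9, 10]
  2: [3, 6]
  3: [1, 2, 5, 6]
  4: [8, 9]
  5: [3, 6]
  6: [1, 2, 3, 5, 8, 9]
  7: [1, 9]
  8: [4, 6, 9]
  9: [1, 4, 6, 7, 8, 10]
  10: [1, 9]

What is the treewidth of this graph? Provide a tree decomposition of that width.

Each bag holds 3 vertices, so the decomposition has width 2, which upper-bounds the treewidth. For the lower bound, the 3 vertices {1, 9, 10} are pairwise adjacent, and any tree decomposition puts a clique entirely inside one bag — forcing width ≥ 2. Hence tw(G) = 2 exactly.

Treewidth 2.
Bags: B1 = {1, 6, 9}  B2 = {6, 8, 9}  B3 = {1, 3, 6}  B4 = {4, 8, 9}  B5 = {1, 7, 9}  B6 = {1, 9, 10}  B7 = {3, 5, 6}  B8 = {2, 3, 6}
Tree: B1–B2, B1–B3, B2–B4, B1–B5, B5–B6, B3–B7, B7–B8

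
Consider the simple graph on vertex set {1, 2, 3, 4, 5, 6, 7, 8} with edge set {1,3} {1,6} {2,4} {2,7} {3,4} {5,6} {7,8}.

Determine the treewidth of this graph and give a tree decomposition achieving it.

Treewidth 1.
Bags: B1 = {5, 6}  B2 = {1, 6}  B3 = {1, 3}  B4 = {3, 4}  B5 = {2, 4}  B6 = {2, 7}  B7 = {7, 8}
Tree: B1–B2, B2–B3, B3–B4, B4–B5, B5–B6, B6–B7

Each bag holds 2 vertices, so the decomposition has width 1, which upper-bounds the treewidth. Any graph with an edge has treewidth ≥ 1, and G has the edge 5–6. Therefore the treewidth is 1.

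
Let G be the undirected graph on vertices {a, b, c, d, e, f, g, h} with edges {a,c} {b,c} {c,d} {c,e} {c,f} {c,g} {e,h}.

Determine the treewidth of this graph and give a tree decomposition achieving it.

Treewidth 1.
One optimal decomposition is:
Bags: B1 = {c, e}  B2 = {a, c}  B3 = {e, h}  B4 = {c, d}  B5 = {c, f}  B6 = {c, g}  B7 = {b, c}
Tree: B1–B2, B1–B3, B1–B4, B1–B5, B2–B6, B2–B7

Each bag holds 2 vertices, so the decomposition has width 1, which upper-bounds the treewidth. G has an edge, so its treewidth is at least 1. Combining the bounds, tw(G) = 1.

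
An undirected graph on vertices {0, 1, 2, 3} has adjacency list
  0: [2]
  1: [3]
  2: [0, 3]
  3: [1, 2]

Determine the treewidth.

A width-1 tree decomposition is:
Bags: B1 = {2, 3}  B2 = {1, 3}  B3 = {0, 2}
Tree: B1–B2, B1–B3
Each bag holds 2 vertices, so the decomposition has width 1, which upper-bounds the treewidth. G has an edge, so its treewidth is at least 1. The upper and lower bounds meet at 1, so that is the treewidth.

1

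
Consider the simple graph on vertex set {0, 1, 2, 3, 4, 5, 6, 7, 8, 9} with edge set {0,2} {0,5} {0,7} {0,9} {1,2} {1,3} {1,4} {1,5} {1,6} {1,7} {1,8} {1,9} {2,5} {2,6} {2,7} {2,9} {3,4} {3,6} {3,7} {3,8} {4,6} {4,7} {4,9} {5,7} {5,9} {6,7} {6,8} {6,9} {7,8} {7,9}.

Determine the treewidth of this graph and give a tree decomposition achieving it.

Treewidth 4.
One optimal decomposition is:
Bags: B1 = {1, 4, 6, 7, 9}  B2 = {1, 3, 4, 6, 7}  B3 = {1, 2, 6, 7, 9}  B4 = {1, 2, 5, 7, 9}  B5 = {0, 2, 5, 7, 9}  B6 = {1, 3, 6, 7, 8}
Tree: B1–B2, B1–B3, B3–B4, B4–B5, B2–B6

Every bag has size at most 5, so the width is 5 − 1 = 4 and tw(G) ≤ 4. For the lower bound, the 5 vertices {0, 2, 5, 7, 9} are pairwise adjacent, and any tree decomposition puts a clique entirely inside one bag — forcing width ≥ 4. Therefore the treewidth is 4.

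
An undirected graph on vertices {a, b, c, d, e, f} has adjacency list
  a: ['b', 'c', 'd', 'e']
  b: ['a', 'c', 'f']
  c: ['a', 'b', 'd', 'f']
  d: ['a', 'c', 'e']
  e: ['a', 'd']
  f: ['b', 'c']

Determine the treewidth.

2

A width-2 tree decomposition is:
Bags: B1 = {b, c, f}  B2 = {a, b, c}  B3 = {a, c, d}  B4 = {a, d, e}
Tree: B1–B2, B2–B3, B3–B4
Every bag has size at most 3, so the width is 3 − 1 = 2 and tw(G) ≤ 2. On the other hand G contains the 3-clique {a, d, e}. A clique must lie in a single bag of any decomposition, so no decomposition can have width below 2. The upper and lower bounds meet at 2, so that is the treewidth.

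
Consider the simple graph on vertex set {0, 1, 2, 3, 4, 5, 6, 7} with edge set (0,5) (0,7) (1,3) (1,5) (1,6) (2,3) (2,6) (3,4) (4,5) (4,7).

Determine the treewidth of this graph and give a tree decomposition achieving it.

The largest bag has 3 vertices, giving width 2; this decomposition certifies tw(G) ≤ 2. Since 0–7–4–5–0 is a cycle in G, G is not acyclic. Forests are exactly the graphs of treewidth ≤ 1, so tw(G) ≥ 2. Combining the bounds, tw(G) = 2.

Treewidth 2.
Bags: B1 = {0, 5, 7}  B2 = {4, 5, 7}  B3 = {1, 4, 5}  B4 = {1, 3, 4}  B5 = {1, 3, 6}  B6 = {2, 3, 6}
Tree: B1–B2, B2–B3, B3–B4, B4–B5, B5–B6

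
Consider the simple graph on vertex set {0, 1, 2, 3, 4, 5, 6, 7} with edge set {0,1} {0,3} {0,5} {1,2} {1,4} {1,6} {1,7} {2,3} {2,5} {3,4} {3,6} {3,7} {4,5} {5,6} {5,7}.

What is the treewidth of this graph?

A width-3 tree decomposition is:
Bags: B1 = {1, 3, 5, 6}  B2 = {1, 3, 4, 5}  B3 = {1, 2, 3, 5}  B4 = {0, 1, 3, 5}  B5 = {1, 3, 5, 7}
Tree: B1–B2, B2–B3, B3–B4, B4–B5
Every bag has size at most 4, so the width is 4 − 1 = 3 and tw(G) ≤ 3. For the lower bound: the 4 vertex sets {5,6}, {1,4}, {3}, {2} are disjoint, each induces a connected subgraph, and every pair is joined by at least one edge of G. Contracting each set to a single vertex therefore yields K_{4} as a minor, and since treewidth is minor-monotone, tw(G) ≥ tw(K_{4}) = 3. The upper and lower bounds meet at 3, so that is the treewidth.

3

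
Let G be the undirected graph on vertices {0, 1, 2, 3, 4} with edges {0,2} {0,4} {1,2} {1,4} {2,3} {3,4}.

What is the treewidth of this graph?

2

A width-2 tree decomposition is:
Bags: B1 = {1, 2, 4}  B2 = {0, 2, 4}  B3 = {2, 3, 4}
Tree: B1–B2, B2–B3
The largest bag has 3 vertices, giving width 2; this decomposition certifies tw(G) ≤ 2. The edges 4–1–2–0–4 form a cycle, so G is not a tree and its treewidth is at least 2. Therefore the treewidth is 2.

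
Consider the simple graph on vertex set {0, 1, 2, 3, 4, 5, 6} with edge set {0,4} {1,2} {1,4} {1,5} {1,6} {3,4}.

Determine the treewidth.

A width-1 tree decomposition is:
Bags: B1 = {1, 5}  B2 = {1, 4}  B3 = {1, 6}  B4 = {0, 4}  B5 = {1, 2}  B6 = {3, 4}
Tree: B1–B2, B2–B3, B2–B4, B3–B5, B4–B6
The largest bag has 2 vertices, giving width 1; this decomposition certifies tw(G) ≤ 1. G has an edge, so its treewidth is at least 1. The upper and lower bounds meet at 1, so that is the treewidth.

1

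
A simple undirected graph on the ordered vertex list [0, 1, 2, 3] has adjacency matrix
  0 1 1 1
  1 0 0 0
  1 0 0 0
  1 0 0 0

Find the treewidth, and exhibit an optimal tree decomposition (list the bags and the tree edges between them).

Treewidth 1.
Bags: B1 = {0, 3}  B2 = {0, 1}  B3 = {0, 2}
Tree: B1–B2, B1–B3

Every bag has size at most 2, so the width is 2 − 1 = 1 and tw(G) ≤ 1. Since G has at least one edge (e.g. 0–3), it is not an edgeless graph, so tw(G) ≥ 1. Combining the bounds, tw(G) = 1.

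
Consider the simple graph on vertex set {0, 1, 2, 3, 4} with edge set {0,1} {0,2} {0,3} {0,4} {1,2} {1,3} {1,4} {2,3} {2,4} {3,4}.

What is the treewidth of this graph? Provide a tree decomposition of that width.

A single bag containing all 5 vertices is trivially a valid decomposition of width 4. On the other hand G contains the 5-clique {0, 1, 2, 3, 4}. A clique must lie in a single bag of any decomposition, so no decomposition can have width below 4. Therefore the treewidth is 4.

Treewidth 4.
Bags: B1 = {0, 1, 2, 3, 4}
Tree: (single bag)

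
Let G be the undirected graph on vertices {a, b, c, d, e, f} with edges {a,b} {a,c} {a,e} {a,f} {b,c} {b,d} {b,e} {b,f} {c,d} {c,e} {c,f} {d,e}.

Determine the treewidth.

3

A width-3 tree decomposition is:
Bags: B1 = {a, b, c, e}  B2 = {b, c, d, e}  B3 = {a, b, c, f}
Tree: B1–B2, B1–B3
Every bag has size at most 4, so the width is 4 − 1 = 3 and tw(G) ≤ 3. Conversely, {b, c, d, e} is a clique of size 4, and the vertices of any clique must share a bag in every tree decomposition; so some bag has ≥ 4 vertices and tw(G) ≥ 3. Combining the bounds, tw(G) = 3.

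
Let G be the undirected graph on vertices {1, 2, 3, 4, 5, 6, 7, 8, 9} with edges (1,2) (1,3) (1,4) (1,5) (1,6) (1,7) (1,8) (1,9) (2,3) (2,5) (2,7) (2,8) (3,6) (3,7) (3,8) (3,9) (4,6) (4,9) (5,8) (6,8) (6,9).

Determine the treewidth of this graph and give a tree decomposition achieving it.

Each bag holds 4 vertices, so the decomposition has width 3, which upper-bounds the treewidth. On the other hand G contains the 4-clique {1, 3, 6, 9}. A clique must lie in a single bag of any decomposition, so no decomposition can have width below 3. Therefore the treewidth is 3.

Treewidth 3.
One optimal decomposition is:
Bags: B1 = {1, 3, 6, 9}  B2 = {1, 3, 6, 8}  B3 = {1, 2, 3, 8}  B4 = {1, 2, 5, 8}  B5 = {1, 4, 6, 9}  B6 = {1, 2, 3, 7}
Tree: B1–B2, B2–B3, B3–B4, B1–B5, B3–B6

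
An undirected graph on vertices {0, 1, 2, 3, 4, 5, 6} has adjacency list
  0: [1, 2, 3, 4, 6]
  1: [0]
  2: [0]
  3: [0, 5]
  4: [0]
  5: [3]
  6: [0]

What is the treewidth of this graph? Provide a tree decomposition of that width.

Every bag has size at most 2, so the width is 2 − 1 = 1 and tw(G) ≤ 1. Any graph with an edge has treewidth ≥ 1, and G has the edge 0–4. Combining the bounds, tw(G) = 1.

Treewidth 1.
Bags: B1 = {0, 4}  B2 = {0, 1}  B3 = {0, 2}  B4 = {0, 3}  B5 = {0, 6}  B6 = {3, 5}
Tree: B1–B2, B2–B3, B3–B4, B2–B5, B4–B6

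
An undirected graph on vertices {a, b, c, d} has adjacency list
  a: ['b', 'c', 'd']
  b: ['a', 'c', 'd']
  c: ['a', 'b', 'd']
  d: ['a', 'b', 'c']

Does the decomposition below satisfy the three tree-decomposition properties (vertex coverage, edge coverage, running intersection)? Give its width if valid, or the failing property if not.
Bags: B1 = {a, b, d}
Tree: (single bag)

No — vertex c appears in no bag.

A tree decomposition must satisfy three properties: every vertex lies in some bag; for every edge, both endpoints lie together in some bag; and for every vertex, the bags containing it form a connected subtree. Here vertex c appears in no bag, so the decomposition is invalid.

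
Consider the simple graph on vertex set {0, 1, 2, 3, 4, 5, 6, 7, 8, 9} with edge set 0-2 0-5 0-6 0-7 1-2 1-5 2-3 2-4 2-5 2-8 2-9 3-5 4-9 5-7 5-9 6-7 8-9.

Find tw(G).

A width-2 tree decomposition is:
Bags: B1 = {2, 4, 9}  B2 = {2, 5, 9}  B3 = {0, 2, 5}  B4 = {1, 2, 5}  B5 = {0, 5, 7}  B6 = {2, 3, 5}  B7 = {2, 8, 9}  B8 = {0, 6, 7}
Tree: B1–B2, B2–B3, B2–B4, B3–B5, B3–B6, B2–B7, B5–B8
Every bag has size at most 3, so the width is 3 − 1 = 2 and tw(G) ≤ 2. Conversely, {2, 8, 9} is a clique of size 3, and the vertices of any clique must share a bag in every tree decomposition; so some bag has ≥ 3 vertices and tw(G) ≥ 2. Therefore the treewidth is 2.

2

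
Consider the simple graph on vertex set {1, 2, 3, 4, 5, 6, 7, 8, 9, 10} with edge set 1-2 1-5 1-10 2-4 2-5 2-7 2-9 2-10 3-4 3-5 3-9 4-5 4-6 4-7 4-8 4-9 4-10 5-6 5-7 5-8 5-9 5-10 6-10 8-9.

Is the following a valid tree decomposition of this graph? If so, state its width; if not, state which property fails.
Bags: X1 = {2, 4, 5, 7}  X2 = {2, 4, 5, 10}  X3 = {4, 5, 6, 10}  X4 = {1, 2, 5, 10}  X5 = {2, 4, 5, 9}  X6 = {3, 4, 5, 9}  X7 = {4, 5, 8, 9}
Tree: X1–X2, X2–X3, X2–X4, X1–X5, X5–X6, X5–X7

Checking the three conditions: (i) the bags cover all of {1, 2, 3, 4, 5, 6, 7, 8, 9, 10}; (ii) for each edge, some bag contains both endpoints; (iii) the bags containing any fixed vertex form a subtree. All hold, so the decomposition is valid with width 4 − 1 = 3.

Yes; width 3.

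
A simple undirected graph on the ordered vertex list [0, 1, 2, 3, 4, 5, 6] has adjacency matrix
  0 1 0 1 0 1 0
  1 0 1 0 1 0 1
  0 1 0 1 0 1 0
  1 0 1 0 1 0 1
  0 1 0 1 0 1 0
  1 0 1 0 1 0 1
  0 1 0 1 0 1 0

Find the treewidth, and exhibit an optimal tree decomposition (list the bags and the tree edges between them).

The largest bag has 4 vertices, giving width 3; this decomposition certifies tw(G) ≤ 3. For the lower bound: the 4 vertex sets {0,5}, {1,6}, {3}, {2} are disjoint, each induces a connected subgraph, and every pair is joined by at least one edge of G. Contracting each set to a single vertex therefore yields K_{4} as a minor, and since treewidth is minor-monotone, tw(G) ≥ tw(K_{4}) = 3. Hence tw(G) = 3 exactly.

Treewidth 3.
Bags: B1 = {0, 1, 3, 5}  B2 = {1, 3, 5, 6}  B3 = {1, 2, 3, 5}  B4 = {1, 3, 4, 5}
Tree: B1–B2, B2–B3, B3–B4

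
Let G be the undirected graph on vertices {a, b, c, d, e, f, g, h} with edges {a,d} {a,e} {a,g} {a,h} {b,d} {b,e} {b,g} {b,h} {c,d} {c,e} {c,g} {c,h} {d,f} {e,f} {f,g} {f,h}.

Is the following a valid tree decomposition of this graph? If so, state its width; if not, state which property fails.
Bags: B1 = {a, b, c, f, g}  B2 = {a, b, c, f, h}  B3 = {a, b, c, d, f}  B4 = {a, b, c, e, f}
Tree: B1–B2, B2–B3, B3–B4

Every vertex of G appears in some bag (union = {a, b, c, d, e, f, g, h}); every edge is covered by a bag; and for each vertex v the set of bags containing v is connected in the bag tree. The decomposition is therefore valid. The largest bag has 5 vertices, so the width is 4.

Yes; width 4.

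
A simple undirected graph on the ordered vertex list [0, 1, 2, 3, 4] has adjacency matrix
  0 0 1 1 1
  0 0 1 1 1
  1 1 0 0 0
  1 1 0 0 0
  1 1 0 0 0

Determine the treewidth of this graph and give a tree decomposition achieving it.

Treewidth 2.
Bags: B1 = {0, 1, 3}  B2 = {0, 1, 2}  B3 = {0, 1, 4}
Tree: B1–B2, B2–B3

Each bag holds 3 vertices, so the decomposition has width 2, which upper-bounds the treewidth. Since 3–0–2–1–3 is a cycle in G, G is not acyclic. Forests are exactly the graphs of treewidth ≤ 1, so tw(G) ≥ 2. Combining the bounds, tw(G) = 2.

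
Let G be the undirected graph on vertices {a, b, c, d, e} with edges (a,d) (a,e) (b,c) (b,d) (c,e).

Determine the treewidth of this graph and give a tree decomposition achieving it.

Treewidth 2.
One optimal decomposition is:
Bags: B1 = {b, c, d}  B2 = {c, d, e}  B3 = {a, d, e}
Tree: B1–B2, B2–B3

The largest bag has 3 vertices, giving width 2; this decomposition certifies tw(G) ≤ 2. For the lower bound, G contains the cycle d–b–c–e–a–d, so G is not a forest; only forests have treewidth ≤ 1, hence tw(G) ≥ 2. Combining the bounds, tw(G) = 2.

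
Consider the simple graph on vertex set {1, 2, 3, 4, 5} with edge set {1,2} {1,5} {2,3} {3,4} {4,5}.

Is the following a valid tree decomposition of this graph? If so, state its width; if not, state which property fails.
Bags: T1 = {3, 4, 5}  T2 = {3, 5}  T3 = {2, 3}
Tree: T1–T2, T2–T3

No — vertex 1 appears in no bag.

A tree decomposition must satisfy three properties: every vertex lies in some bag; for every edge, both endpoints lie together in some bag; and for every vertex, the bags containing it form a connected subtree. Here vertex 1 appears in no bag, so the decomposition is invalid.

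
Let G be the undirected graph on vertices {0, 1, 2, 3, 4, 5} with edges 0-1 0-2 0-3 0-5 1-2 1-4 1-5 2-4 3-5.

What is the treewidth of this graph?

A width-2 tree decomposition is:
Bags: B1 = {0, 1, 5}  B2 = {0, 1, 2}  B3 = {1, 2, 4}  B4 = {0, 3, 5}
Tree: B1–B2, B2–B3, B1–B4
The largest bag has 3 vertices, giving width 2; this decomposition certifies tw(G) ≤ 2. Conversely, {0, 1, 2} is a clique of size 3, and the vertices of any clique must share a bag in every tree decomposition; so some bag has ≥ 3 vertices and tw(G) ≥ 2. The upper and lower bounds meet at 2, so that is the treewidth.

2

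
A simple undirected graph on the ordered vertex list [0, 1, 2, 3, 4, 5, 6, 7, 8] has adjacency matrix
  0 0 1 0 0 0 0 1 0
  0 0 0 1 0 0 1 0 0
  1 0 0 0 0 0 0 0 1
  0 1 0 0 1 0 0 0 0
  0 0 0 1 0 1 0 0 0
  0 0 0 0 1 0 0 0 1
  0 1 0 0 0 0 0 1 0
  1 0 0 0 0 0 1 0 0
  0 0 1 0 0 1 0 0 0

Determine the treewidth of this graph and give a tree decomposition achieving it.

Every bag has size at most 3, so the width is 3 − 1 = 2 and tw(G) ≤ 2. The edges 8–2–0–7–6–1–3–4–5–8 form a cycle, so G is not a tree and its treewidth is at least 2. Therefore the treewidth is 2.

Treewidth 2.
Bags: B1 = {0, 2, 8}  B2 = {0, 7, 8}  B3 = {6, 7, 8}  B4 = {1, 6, 8}  B5 = {1, 3, 8}  B6 = {3, 4, 8}  B7 = {4, 5, 8}
Tree: B1–B2, B2–B3, B3–B4, B4–B5, B5–B6, B6–B7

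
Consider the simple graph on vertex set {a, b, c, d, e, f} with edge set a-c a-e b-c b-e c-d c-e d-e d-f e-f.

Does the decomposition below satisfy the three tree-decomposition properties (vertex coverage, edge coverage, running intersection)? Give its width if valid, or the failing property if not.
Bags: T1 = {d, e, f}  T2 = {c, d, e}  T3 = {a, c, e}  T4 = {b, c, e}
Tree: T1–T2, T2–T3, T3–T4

Vertex coverage: the bags together contain {a, b, c, d, e, f}, the full vertex set. Edge coverage: each edge of G has both endpoints in at least one bag. Running intersection: for every vertex, the bags containing it form a connected subtree. All three properties hold, so this is a valid tree decomposition of width max|bag| − 1 = 2, and hence tw(G) ≤ 2.

Yes; width 2.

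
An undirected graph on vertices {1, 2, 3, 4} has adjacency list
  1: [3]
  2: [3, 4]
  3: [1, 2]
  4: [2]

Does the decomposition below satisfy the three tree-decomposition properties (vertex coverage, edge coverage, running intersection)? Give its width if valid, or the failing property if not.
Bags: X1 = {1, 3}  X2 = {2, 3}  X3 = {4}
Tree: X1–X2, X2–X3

A tree decomposition must satisfy three properties: every vertex lies in some bag; for every edge, both endpoints lie together in some bag; and for every vertex, the bags containing it form a connected subtree. Here edge (2,4) lies in no bag, so the decomposition is invalid.

No — edge (2,4) lies in no bag.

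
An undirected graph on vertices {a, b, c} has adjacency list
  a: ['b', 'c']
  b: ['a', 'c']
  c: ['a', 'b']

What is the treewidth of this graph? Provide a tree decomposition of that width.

Treewidth 2.
Bags: B1 = {a, b, c}
Tree: (single bag)

A single bag containing all 3 vertices is trivially a valid decomposition of width 2. For the lower bound, the 3 vertices {a, b, c} are pairwise adjacent, and any tree decomposition puts a clique entirely inside one bag — forcing width ≥ 2. The upper and lower bounds meet at 2, so that is the treewidth.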